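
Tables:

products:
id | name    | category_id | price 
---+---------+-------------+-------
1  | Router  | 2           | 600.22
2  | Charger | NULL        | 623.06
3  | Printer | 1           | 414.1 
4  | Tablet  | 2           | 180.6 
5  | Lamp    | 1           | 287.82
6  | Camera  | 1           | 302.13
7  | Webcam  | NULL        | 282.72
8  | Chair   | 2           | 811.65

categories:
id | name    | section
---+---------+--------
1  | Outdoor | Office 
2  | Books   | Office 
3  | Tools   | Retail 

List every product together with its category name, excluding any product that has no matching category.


INNER JOIN keeps only products rows whose category_id matches an id in categories. Walk through each product:
  - product 1 (Router): category_id=2 -> matches Books
  - product 2 (Charger): category_id=NULL, no match -> dropped
  - product 3 (Printer): category_id=1 -> matches Outdoor
  - product 4 (Tablet): category_id=2 -> matches Books
  - product 5 (Lamp): category_id=1 -> matches Outdoor
  - product 6 (Camera): category_id=1 -> matches Outdoor
  - product 7 (Webcam): category_id=NULL, no match -> dropped
  - product 8 (Chair): category_id=2 -> matches Books
So 2 of 8 rows are dropped.

SQL:
SELECT a.name, b.name AS category
FROM products a
INNER JOIN categories b ON a.category_id = b.id

Result:
name    | category
--------+---------
Router  | Books   
Printer | Outdoor 
Tablet  | Books   
Lamp    | Outdoor 
Camera  | Outdoor 
Chair   | Books   


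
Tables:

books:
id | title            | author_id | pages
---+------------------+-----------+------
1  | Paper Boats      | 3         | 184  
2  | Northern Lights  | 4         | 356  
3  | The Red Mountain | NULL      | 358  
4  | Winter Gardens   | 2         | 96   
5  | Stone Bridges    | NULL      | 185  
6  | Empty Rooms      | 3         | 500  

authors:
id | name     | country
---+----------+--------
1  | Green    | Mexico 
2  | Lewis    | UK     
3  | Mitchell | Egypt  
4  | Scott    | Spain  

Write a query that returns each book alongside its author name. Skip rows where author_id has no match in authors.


INNER JOIN keeps only books rows whose author_id matches an id in authors. Walk through each book:
  - book 1 (Paper Boats): author_id=3 -> matches Mitchell
  - book 2 (Northern Lights): author_id=4 -> matches Scott
  - book 3 (The Red Mountain): author_id=NULL, no match -> dropped
  - book 4 (Winter Gardens): author_id=2 -> matches Lewis
  - book 5 (Stone Bridges): author_id=NULL, no match -> dropped
  - book 6 (Empty Rooms): author_id=3 -> matches Mitchell
So 2 of 6 rows are dropped.

SQL:
SELECT a.title, b.name AS author
FROM books a
INNER JOIN authors b ON a.author_id = b.id

Result:
title           | author  
----------------+---------
Paper Boats     | Mitchell
Northern Lights | Scott   
Winter Gardens  | Lewis   
Empty Rooms     | Mitchell


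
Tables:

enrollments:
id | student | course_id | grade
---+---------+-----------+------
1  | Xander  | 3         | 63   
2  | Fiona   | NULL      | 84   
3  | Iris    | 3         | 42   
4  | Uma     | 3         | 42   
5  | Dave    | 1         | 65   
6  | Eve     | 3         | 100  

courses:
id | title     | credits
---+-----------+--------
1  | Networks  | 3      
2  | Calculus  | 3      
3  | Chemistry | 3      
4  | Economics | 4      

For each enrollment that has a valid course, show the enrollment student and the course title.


INNER JOIN keeps only enrollments rows whose course_id matches an id in courses. Walk through each enrollment:
  - enrollment 1 (Xander): course_id=3 -> matches Chemistry
  - enrollment 2 (Fiona): course_id=NULL, no match -> dropped
  - enrollment 3 (Iris): course_id=3 -> matches Chemistry
  - enrollment 4 (Uma): course_id=3 -> matches Chemistry
  - enrollment 5 (Dave): course_id=1 -> matches Networks
  - enrollment 6 (Eve): course_id=3 -> matches Chemistry
So 1 of 6 rows is dropped.

SQL:
SELECT a.student, b.title AS course
FROM enrollments a
INNER JOIN courses b ON a.course_id = b.id

Result:
student | course   
--------+----------
Xander  | Chemistry
Iris    | Chemistry
Uma     | Chemistry
Dave    | Networks 
Eve     | Chemistry


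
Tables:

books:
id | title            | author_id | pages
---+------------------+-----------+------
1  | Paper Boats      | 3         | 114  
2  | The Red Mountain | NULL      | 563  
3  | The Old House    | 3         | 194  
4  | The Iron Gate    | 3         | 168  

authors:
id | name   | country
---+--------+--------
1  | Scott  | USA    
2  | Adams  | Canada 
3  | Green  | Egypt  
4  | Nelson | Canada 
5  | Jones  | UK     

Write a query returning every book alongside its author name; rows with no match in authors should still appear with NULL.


LEFT JOIN keeps every row from books (the left table); where author_id has no match in authors, the author columns become NULL. Walk through each book:
  - book 1 (Paper Boats): author_id=3 -> matches Green
  - book 2 (The Red Mountain): author_id=NULL, no match -> kept with NULL
  - book 3 (The Old House): author_id=3 -> matches Green
  - book 4 (The Iron Gate): author_id=3 -> matches Green
All 4 rows appear; 1 has NULL author.

SQL:
SELECT a.title, b.name AS author
FROM books a
LEFT JOIN authors b ON a.author_id = b.id

Result:
title            | author
-----------------+-------
Paper Boats      | Green 
The Red Mountain | NULL  
The Old House    | Green 
The Iron Gate    | Green 


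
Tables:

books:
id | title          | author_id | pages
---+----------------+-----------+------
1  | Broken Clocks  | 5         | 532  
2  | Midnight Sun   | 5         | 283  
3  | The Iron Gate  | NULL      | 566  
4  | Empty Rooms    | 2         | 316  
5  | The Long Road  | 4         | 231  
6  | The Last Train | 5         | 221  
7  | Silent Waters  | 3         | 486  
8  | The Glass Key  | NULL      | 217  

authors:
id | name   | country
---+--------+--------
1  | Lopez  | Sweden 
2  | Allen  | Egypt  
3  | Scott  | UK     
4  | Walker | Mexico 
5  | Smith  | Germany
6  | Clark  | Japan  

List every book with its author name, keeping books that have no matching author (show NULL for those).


LEFT JOIN keeps every row from books (the left table); where author_id has no match in authors, the author columns become NULL. Walk through each book:
  - book 1 (Broken Clocks): author_id=5 -> matches Smith
  - book 2 (Midnight Sun): author_id=5 -> matches Smith
  - book 3 (The Iron Gate): author_id=NULL, no match -> kept with NULL
  - book 4 (Empty Rooms): author_id=2 -> matches Allen
  - book 5 (The Long Road): author_id=4 -> matches Walker
  - book 6 (The Last Train): author_id=5 -> matches Smith
  - book 7 (Silent Waters): author_id=3 -> matches Scott
  - book 8 (The Glass Key): author_id=NULL, no match -> kept with NULL
All 8 rows appear; 2 have NULL author.

SQL:
SELECT a.title, b.name AS author
FROM books a
LEFT JOIN authors b ON a.author_id = b.id

Result:
title          | author
---------------+-------
Broken Clocks  | Smith 
Midnight Sun   | Smith 
The Iron Gate  | NULL  
Empty Rooms    | Allen 
The Long Road  | Walker
The Last Train | Smith 
Silent Waters  | Scott 
The Glass Key  | NULL  


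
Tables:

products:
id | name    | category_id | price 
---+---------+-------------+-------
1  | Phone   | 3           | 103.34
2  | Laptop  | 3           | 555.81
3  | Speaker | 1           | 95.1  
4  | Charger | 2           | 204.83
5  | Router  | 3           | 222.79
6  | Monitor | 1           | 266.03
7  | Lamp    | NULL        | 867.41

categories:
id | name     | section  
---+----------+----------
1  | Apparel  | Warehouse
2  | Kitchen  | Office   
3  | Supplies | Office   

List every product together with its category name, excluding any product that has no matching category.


INNER JOIN keeps only products rows whose category_id matches an id in categories. Walk through each product:
  - product 1 (Phone): category_id=3 -> matches Supplies
  - product 2 (Laptop): category_id=3 -> matches Supplies
  - product 3 (Speaker): category_id=1 -> matches Apparel
  - product 4 (Charger): category_id=2 -> matches Kitchen
  - product 5 (Router): category_id=3 -> matches Supplies
  - product 6 (Monitor): category_id=1 -> matches Apparel
  - product 7 (Lamp): category_id=NULL, no match -> dropped
So 1 of 7 rows is dropped.

SQL:
SELECT a.name, b.name AS category
FROM products a
INNER JOIN categories b ON a.category_id = b.id

Result:
name    | category
--------+---------
Phone   | Supplies
Laptop  | Supplies
Speaker | Apparel 
Charger | Kitchen 
Router  | Supplies
Monitor | Apparel 


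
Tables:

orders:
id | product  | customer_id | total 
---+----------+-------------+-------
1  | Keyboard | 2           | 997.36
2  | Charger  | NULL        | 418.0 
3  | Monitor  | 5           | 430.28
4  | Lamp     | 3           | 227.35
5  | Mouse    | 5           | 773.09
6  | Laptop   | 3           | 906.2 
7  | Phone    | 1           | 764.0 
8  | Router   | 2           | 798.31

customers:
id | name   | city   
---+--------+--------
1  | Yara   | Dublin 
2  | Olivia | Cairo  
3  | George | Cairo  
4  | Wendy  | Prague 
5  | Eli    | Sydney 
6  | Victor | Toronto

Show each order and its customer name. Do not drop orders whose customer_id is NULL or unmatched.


LEFT JOIN keeps every row from orders (the left table); where customer_id has no match in customers, the customer columns become NULL. Walk through each order:
  - order 1 (Keyboard): customer_id=2 -> matches Olivia
  - order 2 (Charger): customer_id=NULL, no match -> kept with NULL
  - order 3 (Monitor): customer_id=5 -> matches Eli
  - order 4 (Lamp): customer_id=3 -> matches George
  - order 5 (Mouse): customer_id=5 -> matches Eli
  - order 6 (Laptop): customer_id=3 -> matches George
  - order 7 (Phone): customer_id=1 -> matches Yara
  - order 8 (Router): customer_id=2 -> matches Olivia
All 8 rows appear; 1 has NULL customer.

SQL:
SELECT a.product, b.name AS customer
FROM orders a
LEFT JOIN customers b ON a.customer_id = b.id

Result:
product  | customer
---------+---------
Keyboard | Olivia  
Charger  | NULL    
Monitor  | Eli     
Lamp     | George  
Mouse    | Eli     
Laptop   | George  
Phone    | Yara    
Router   | Olivia  


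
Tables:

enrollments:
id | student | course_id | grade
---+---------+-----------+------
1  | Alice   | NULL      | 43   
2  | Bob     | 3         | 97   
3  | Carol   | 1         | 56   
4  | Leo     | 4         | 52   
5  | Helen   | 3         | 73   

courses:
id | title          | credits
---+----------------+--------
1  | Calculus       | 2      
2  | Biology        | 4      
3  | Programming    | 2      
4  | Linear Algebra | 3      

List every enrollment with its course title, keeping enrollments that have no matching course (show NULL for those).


LEFT JOIN keeps every row from enrollments (the left table); where course_id has no match in courses, the course columns become NULL. Walk through each enrollment:
  - enrollment 1 (Alice): course_id=NULL, no match -> kept with NULL
  - enrollment 2 (Bob): course_id=3 -> matches Programming
  - enrollment 3 (Carol): course_id=1 -> matches Calculus
  - enrollment 4 (Leo): course_id=4 -> matches Linear Algebra
  - enrollment 5 (Helen): course_id=3 -> matches Programming
All 5 rows appear; 1 has NULL course.

SQL:
SELECT a.student, b.title AS course
FROM enrollments a
LEFT JOIN courses b ON a.course_id = b.id

Result:
student | course        
--------+---------------
Alice   | NULL          
Bob     | Programming   
Carol   | Calculus      
Leo     | Linear Algebra
Helen   | Programming   


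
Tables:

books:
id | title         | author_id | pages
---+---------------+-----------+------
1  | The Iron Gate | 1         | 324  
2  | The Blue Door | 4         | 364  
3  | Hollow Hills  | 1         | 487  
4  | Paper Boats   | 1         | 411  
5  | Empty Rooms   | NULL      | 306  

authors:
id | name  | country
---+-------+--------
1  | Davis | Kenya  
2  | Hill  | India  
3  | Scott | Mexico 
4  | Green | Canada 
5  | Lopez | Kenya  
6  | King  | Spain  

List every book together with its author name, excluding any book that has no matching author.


INNER JOIN keeps only books rows whose author_id matches an id in authors. Walk through each book:
  - book 1 (The Iron Gate): author_id=1 -> matches Davis
  - book 2 (The Blue Door): author_id=4 -> matches Green
  - book 3 (Hollow Hills): author_id=1 -> matches Davis
  - book 4 (Paper Boats): author_id=1 -> matches Davis
  - book 5 (Empty Rooms): author_id=NULL, no match -> dropped
So 1 of 5 rows is dropped.

SQL:
SELECT a.title, b.name AS author
FROM books a
INNER JOIN authors b ON a.author_id = b.id

Result:
title         | author
--------------+-------
The Iron Gate | Davis 
The Blue Door | Green 
Hollow Hills  | Davis 
Paper Boats   | Davis 


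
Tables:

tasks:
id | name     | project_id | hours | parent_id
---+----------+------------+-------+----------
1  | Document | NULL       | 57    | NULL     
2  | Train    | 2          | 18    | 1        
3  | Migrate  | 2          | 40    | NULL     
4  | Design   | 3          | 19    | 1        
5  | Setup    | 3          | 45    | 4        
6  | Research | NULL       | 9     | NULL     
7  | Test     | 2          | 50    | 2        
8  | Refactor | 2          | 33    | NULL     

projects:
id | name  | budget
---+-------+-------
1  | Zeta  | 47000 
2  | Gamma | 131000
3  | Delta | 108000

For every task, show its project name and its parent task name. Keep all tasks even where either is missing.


Two LEFT JOINs from the same base table tasks: one to projects via project_id, one to tasks itself via parent_id. Both are LEFT so every task is preserved.
Match against projects:
  - task 1 (Document): project_id=NULL, no match -> kept with NULL
  - task 2 (Train): project_id=2 -> matches Gamma
  - task 3 (Migrate): project_id=2 -> matches Gamma
  - task 4 (Design): project_id=3 -> matches Delta
  - task 5 (Setup): project_id=3 -> matches Delta
  - task 6 (Research): project_id=NULL, no match -> kept with NULL
  - task 7 (Test): project_id=2 -> matches Gamma
  - task 8 (Refactor): project_id=2 -> matches Gamma
Match against tasks (self):
  - task 1 (Document): parent_id=NULL -> NULL
  - task 2 (Train): parent_id=1 -> Document
  - task 3 (Migrate): parent_id=NULL -> NULL
  - task 4 (Design): parent_id=1 -> Document
  - task 5 (Setup): parent_id=4 -> Design
  - task 6 (Research): parent_id=NULL -> NULL
  - task 7 (Test): parent_id=2 -> Train
  - task 8 (Refactor): parent_id=NULL -> NULL

SQL:
SELECT a.name, b.name AS project, c.name AS parent
FROM tasks a
LEFT JOIN projects b ON a.project_id = b.id
LEFT JOIN tasks c ON a.parent_id = c.id

Result:
name     | project | parent  
---------+---------+---------
Document | NULL    | NULL    
Train    | Gamma   | Document
Migrate  | Gamma   | NULL    
Design   | Delta   | Document
Setup    | Delta   | Design  
Research | NULL    | NULL    
Test     | Gamma   | Train   
Refactor | Gamma   | NULL    


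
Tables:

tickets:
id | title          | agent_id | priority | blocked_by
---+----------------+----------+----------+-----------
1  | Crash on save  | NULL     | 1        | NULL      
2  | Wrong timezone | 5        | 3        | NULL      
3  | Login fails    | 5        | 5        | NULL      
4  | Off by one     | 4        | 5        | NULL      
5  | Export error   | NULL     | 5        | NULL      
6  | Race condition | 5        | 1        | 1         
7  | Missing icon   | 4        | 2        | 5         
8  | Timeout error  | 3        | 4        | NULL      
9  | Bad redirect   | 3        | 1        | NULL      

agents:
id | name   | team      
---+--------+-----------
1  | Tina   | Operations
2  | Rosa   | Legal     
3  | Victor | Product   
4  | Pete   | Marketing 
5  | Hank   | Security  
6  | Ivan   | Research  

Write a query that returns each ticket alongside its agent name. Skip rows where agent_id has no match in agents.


INNER JOIN keeps only tickets rows whose agent_id matches an id in agents. Walk through each ticket:
  - ticket 1 (Crash on save): agent_id=NULL, no match -> dropped
  - ticket 2 (Wrong timezone): agent_id=5 -> matches Hank
  - ticket 3 (Login fails): agent_id=5 -> matches Hank
  - ticket 4 (Off by one): agent_id=4 -> matches Pete
  - ticket 5 (Export error): agent_id=NULL, no match -> dropped
  - ticket 6 (Race condition): agent_id=5 -> matches Hank
  - ticket 7 (Missing icon): agent_id=4 -> matches Pete
  - ticket 8 (Timeout error): agent_id=3 -> matches Victor
  - ticket 9 (Bad redirect): agent_id=3 -> matches Victor
So 2 of 9 rows are dropped.

SQL:
SELECT a.title, b.name AS agent
FROM tickets a
INNER JOIN agents b ON a.agent_id = b.id

Result:
title          | agent 
---------------+-------
Wrong timezone | Hank  
Login fails    | Hank  
Off by one     | Pete  
Race condition | Hank  
Missing icon   | Pete  
Timeout error  | Victor
Bad redirect   | Victor


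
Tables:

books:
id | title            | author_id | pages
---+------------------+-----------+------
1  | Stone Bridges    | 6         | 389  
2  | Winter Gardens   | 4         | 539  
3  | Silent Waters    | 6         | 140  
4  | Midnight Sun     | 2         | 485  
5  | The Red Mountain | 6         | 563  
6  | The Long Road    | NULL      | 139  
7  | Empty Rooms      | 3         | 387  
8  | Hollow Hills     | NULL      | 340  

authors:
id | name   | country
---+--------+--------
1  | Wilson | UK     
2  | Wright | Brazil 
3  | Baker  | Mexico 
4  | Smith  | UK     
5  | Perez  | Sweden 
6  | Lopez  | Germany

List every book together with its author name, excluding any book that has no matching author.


INNER JOIN keeps only books rows whose author_id matches an id in authors. Walk through each book:
  - book 1 (Stone Bridges): author_id=6 -> matches Lopez
  - book 2 (Winter Gardens): author_id=4 -> matches Smith
  - book 3 (Silent Waters): author_id=6 -> matches Lopez
  - book 4 (Midnight Sun): author_id=2 -> matches Wright
  - book 5 (The Red Mountain): author_id=6 -> matches Lopez
  - book 6 (The Long Road): author_id=NULL, no match -> dropped
  - book 7 (Empty Rooms): author_id=3 -> matches Baker
  - book 8 (Hollow Hills): author_id=NULL, no match -> dropped
So 2 of 8 rows are dropped.

SQL:
SELECT a.title, b.name AS author
FROM books a
INNER JOIN authors b ON a.author_id = b.id

Result:
title            | author
-----------------+-------
Stone Bridges    | Lopez 
Winter Gardens   | Smith 
Silent Waters    | Lopez 
Midnight Sun     | Wright
The Red Mountain | Lopez 
Empty Rooms      | Baker 


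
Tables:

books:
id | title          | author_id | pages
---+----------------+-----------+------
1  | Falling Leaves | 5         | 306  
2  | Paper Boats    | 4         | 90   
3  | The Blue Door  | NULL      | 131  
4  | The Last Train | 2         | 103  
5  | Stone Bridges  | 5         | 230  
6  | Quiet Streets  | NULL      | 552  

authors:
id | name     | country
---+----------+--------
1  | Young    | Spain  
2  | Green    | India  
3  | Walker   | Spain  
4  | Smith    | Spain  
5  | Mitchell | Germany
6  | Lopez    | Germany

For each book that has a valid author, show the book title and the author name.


INNER JOIN keeps only books rows whose author_id matches an id in authors. Walk through each book:
  - book 1 (Falling Leaves): author_id=5 -> matches Mitchell
  - book 2 (Paper Boats): author_id=4 -> matches Smith
  - book 3 (The Blue Door): author_id=NULL, no match -> dropped
  - book 4 (The Last Train): author_id=2 -> matches Green
  - book 5 (Stone Bridges): author_id=5 -> matches Mitchell
  - book 6 (Quiet Streets): author_id=NULL, no match -> dropped
So 2 of 6 rows are dropped.

SQL:
SELECT a.title, b.name AS author
FROM books a
INNER JOIN authors b ON a.author_id = b.id

Result:
title          | author  
---------------+---------
Falling Leaves | Mitchell
Paper Boats    | Smith   
The Last Train | Green   
Stone Bridges  | Mitchell


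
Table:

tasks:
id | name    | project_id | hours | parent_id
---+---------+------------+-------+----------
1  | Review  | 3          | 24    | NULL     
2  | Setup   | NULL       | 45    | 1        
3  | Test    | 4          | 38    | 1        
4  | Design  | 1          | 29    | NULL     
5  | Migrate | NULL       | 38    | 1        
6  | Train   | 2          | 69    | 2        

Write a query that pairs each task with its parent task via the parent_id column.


This is a self-join: tasks is joined to a second copy of itself, matching each row's parent_id to another row's id. Use LEFT JOIN so rows with parent_id=NULL are kept.
  - task 1 (Review): parent_id=NULL -> NULL
  - task 2 (Setup): parent_id=1 -> Review
  - task 3 (Test): parent_id=1 -> Review
  - task 4 (Design): parent_id=NULL -> NULL
  - task 5 (Migrate): parent_id=1 -> Review
  - task 6 (Train): parent_id=2 -> Setup

SQL:
SELECT a.name AS item, b.name AS parent
FROM tasks a
LEFT JOIN tasks b ON a.parent_id = b.id

Result:
item    | parent
--------+-------
Review  | NULL  
Setup   | Review
Test    | Review
Design  | NULL  
Migrate | Review
Train   | Setup 


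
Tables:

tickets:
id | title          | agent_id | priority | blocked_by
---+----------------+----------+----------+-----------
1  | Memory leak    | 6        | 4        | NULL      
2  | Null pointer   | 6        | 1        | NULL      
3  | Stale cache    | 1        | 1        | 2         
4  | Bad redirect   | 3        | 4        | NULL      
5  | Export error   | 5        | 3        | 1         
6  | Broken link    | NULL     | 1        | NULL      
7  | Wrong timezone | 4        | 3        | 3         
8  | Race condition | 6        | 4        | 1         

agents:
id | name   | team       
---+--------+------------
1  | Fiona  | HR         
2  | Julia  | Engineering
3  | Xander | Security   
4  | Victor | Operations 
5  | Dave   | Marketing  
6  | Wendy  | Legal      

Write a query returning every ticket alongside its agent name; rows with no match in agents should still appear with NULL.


LEFT JOIN keeps every row from tickets (the left table); where agent_id has no match in agents, the agent columns become NULL. Walk through each ticket:
  - ticket 1 (Memory leak): agent_id=6 -> matches Wendy
  - ticket 2 (Null pointer): agent_id=6 -> matches Wendy
  - ticket 3 (Stale cache): agent_id=1 -> matches Fiona
  - ticket 4 (Bad redirect): agent_id=3 -> matches Xander
  - ticket 5 (Export error): agent_id=5 -> matches Dave
  - ticket 6 (Broken link): agent_id=NULL, no match -> kept with NULL
  - ticket 7 (Wrong timezone): agent_id=4 -> matches Victor
  - ticket 8 (Race condition): agent_id=6 -> matches Wendy
All 8 rows appear; 1 has NULL agent.

SQL:
SELECT a.title, b.name AS agent
FROM tickets a
LEFT JOIN agents b ON a.agent_id = b.id

Result:
title          | agent 
---------------+-------
Memory leak    | Wendy 
Null pointer   | Wendy 
Stale cache    | Fiona 
Bad redirect   | Xander
Export error   | Dave  
Broken link    | NULL  
Wrong timezone | Victor
Race condition | Wendy 


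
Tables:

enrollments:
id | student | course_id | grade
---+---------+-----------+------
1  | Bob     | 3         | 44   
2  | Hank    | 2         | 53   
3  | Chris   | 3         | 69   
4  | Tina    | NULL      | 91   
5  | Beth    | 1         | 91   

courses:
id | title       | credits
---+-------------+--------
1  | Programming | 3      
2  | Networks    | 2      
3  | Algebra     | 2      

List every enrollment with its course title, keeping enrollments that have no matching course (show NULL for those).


LEFT JOIN keeps every row from enrollments (the left table); where course_id has no match in courses, the course columns become NULL. Walk through each enrollment:
  - enrollment 1 (Bob): course_id=3 -> matches Algebra
  - enrollment 2 (Hank): course_id=2 -> matches Networks
  - enrollment 3 (Chris): course_id=3 -> matches Algebra
  - enrollment 4 (Tina): course_id=NULL, no match -> kept with NULL
  - enrollment 5 (Beth): course_id=1 -> matches Programming
All 5 rows appear; 1 has NULL course.

SQL:
SELECT a.student, b.title AS course
FROM enrollments a
LEFT JOIN courses b ON a.course_id = b.id

Result:
student | course     
--------+------------
Bob     | Algebra    
Hank    | Networks   
Chris   | Algebra    
Tina    | NULL       
Beth    | Programming


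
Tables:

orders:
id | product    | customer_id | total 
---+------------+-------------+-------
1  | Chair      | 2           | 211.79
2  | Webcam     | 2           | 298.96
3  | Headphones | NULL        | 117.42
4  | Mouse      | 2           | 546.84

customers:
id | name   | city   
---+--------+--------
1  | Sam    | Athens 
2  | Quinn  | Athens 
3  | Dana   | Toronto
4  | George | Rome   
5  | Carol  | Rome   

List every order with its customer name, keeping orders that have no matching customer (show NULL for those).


LEFT JOIN keeps every row from orders (the left table); where customer_id has no match in customers, the customer columns become NULL. Walk through each order:
  - order 1 (Chair): customer_id=2 -> matches Quinn
  - order 2 (Webcam): customer_id=2 -> matches Quinn
  - order 3 (Headphones): customer_id=NULL, no match -> kept with NULL
  - order 4 (Mouse): customer_id=2 -> matches Quinn
All 4 rows appear; 1 has NULL customer.

SQL:
SELECT a.product, b.name AS customer
FROM orders a
LEFT JOIN customers b ON a.customer_id = b.id

Result:
product    | customer
-----------+---------
Chair      | Quinn   
Webcam     | Quinn   
Headphones | NULL    
Mouse      | Quinn   


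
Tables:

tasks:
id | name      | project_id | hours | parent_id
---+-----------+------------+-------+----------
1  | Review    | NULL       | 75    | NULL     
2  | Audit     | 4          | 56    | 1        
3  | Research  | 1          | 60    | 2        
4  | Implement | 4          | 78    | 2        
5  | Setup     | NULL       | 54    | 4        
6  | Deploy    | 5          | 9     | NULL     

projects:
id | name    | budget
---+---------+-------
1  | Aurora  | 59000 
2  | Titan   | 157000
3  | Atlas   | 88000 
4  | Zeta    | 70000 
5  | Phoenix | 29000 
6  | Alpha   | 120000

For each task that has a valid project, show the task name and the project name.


INNER JOIN keeps only tasks rows whose project_id matches an id in projects. Walk through each task:
  - task 1 (Review): project_id=NULL, no match -> dropped
  - task 2 (Audit): project_id=4 -> matches Zeta
  - task 3 (Research): project_id=1 -> matches Aurora
  - task 4 (Implement): project_id=4 -> matches Zeta
  - task 5 (Setup): project_id=NULL, no match -> dropped
  - task 6 (Deploy): project_id=5 -> matches Phoenix
So 2 of 6 rows are dropped.

SQL:
SELECT a.name, b.name AS project
FROM tasks a
INNER JOIN projects b ON a.project_id = b.id

Result:
name      | project
----------+--------
Audit     | Zeta   
Research  | Aurora 
Implement | Zeta   
Deploy    | Phoenix


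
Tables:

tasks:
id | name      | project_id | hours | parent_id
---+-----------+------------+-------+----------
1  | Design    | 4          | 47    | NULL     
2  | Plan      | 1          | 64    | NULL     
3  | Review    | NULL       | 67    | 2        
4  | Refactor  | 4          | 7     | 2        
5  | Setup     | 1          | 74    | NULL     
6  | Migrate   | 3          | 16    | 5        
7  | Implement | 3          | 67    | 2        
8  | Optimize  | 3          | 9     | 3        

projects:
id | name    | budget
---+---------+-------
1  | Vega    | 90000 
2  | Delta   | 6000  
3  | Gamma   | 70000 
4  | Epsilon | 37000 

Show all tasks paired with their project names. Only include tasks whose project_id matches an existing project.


INNER JOIN keeps only tasks rows whose project_id matches an id in projects. Walk through each task:
  - task 1 (Design): project_id=4 -> matches Epsilon
  - task 2 (Plan): project_id=1 -> matches Vega
  - task 3 (Review): project_id=NULL, no match -> dropped
  - task 4 (Refactor): project_id=4 -> matches Epsilon
  - task 5 (Setup): project_id=1 -> matches Vega
  - task 6 (Migrate): project_id=3 -> matches Gamma
  - task 7 (Implement): project_id=3 -> matches Gamma
  - task 8 (Optimize): project_id=3 -> matches Gamma
So 1 of 8 rows is dropped.

SQL:
SELECT a.name, b.name AS project
FROM tasks a
INNER JOIN projects b ON a.project_id = b.id

Result:
name      | project
----------+--------
Design    | Epsilon
Plan      | Vega   
Refactor  | Epsilon
Setup     | Vega   
Migrate   | Gamma  
Implement | Gamma  
Optimize  | Gamma  


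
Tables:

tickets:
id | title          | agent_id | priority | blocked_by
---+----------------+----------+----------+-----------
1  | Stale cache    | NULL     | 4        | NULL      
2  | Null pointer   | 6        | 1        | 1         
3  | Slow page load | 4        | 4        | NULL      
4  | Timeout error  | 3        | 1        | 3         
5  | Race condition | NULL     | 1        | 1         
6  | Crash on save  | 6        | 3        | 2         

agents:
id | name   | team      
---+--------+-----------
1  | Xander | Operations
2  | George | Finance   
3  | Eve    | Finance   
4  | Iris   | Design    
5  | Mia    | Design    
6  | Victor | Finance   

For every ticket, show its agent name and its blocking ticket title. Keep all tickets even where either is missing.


Two LEFT JOINs from the same base table tickets: one to agents via agent_id, one to tickets itself via blocked_by. Both are LEFT so every ticket is preserved.
Match against agents:
  - ticket 1 (Stale cache): agent_id=NULL, no match -> kept with NULL
  - ticket 2 (Null pointer): agent_id=6 -> matches Victor
  - ticket 3 (Slow page load): agent_id=4 -> matches Iris
  - ticket 4 (Timeout error): agent_id=3 -> matches Eve
  - ticket 5 (Race condition): agent_id=NULL, no match -> kept with NULL
  - ticket 6 (Crash on save): agent_id=6 -> matches Victor
Match against tickets (self):
  - ticket 1 (Stale cache): blocked_by=NULL -> NULL
  - ticket 2 (Null pointer): blocked_by=1 -> Stale cache
  - ticket 3 (Slow page load): blocked_by=NULL -> NULL
  - ticket 4 (Timeout error): blocked_by=3 -> Slow page load
  - ticket 5 (Race condition): blocked_by=1 -> Stale cache
  - ticket 6 (Crash on save): blocked_by=2 -> Null pointer

SQL:
SELECT a.title, b.name AS agent, c.title AS blocked_by
FROM tickets a
LEFT JOIN agents b ON a.agent_id = b.id
LEFT JOIN tickets c ON a.blocked_by = c.id

Result:
title          | agent  | blocked_by    
---------------+--------+---------------
Stale cache    | NULL   | NULL          
Null pointer   | Victor | Stale cache   
Slow page load | Iris   | NULL          
Timeout error  | Eve    | Slow page load
Race condition | NULL   | Stale cache   
Crash on save  | Victor | Null pointer  


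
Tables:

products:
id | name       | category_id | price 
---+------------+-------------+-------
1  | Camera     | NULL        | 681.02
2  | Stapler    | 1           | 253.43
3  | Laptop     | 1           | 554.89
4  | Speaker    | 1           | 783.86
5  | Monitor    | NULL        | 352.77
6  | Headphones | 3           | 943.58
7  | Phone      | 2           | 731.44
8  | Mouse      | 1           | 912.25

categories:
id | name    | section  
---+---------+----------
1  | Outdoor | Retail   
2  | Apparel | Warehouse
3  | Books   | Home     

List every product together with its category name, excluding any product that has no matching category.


INNER JOIN keeps only products rows whose category_id matches an id in categories. Walk through each product:
  - product 1 (Camera): category_id=NULL, no match -> dropped
  - product 2 (Stapler): category_id=1 -> matches Outdoor
  - product 3 (Laptop): category_id=1 -> matches Outdoor
  - product 4 (Speaker): category_id=1 -> matches Outdoor
  - product 5 (Monitor): category_id=NULL, no match -> dropped
  - product 6 (Headphones): category_id=3 -> matches Books
  - product 7 (Phone): category_id=2 -> matches Apparel
  - product 8 (Mouse): category_id=1 -> matches Outdoor
So 2 of 8 rows are dropped.

SQL:
SELECT a.name, b.name AS category
FROM products a
INNER JOIN categories b ON a.category_id = b.id

Result:
name       | category
-----------+---------
Stapler    | Outdoor 
Laptop     | Outdoor 
Speaker    | Outdoor 
Headphones | Books   
Phone      | Apparel 
Mouse      | Outdoor 


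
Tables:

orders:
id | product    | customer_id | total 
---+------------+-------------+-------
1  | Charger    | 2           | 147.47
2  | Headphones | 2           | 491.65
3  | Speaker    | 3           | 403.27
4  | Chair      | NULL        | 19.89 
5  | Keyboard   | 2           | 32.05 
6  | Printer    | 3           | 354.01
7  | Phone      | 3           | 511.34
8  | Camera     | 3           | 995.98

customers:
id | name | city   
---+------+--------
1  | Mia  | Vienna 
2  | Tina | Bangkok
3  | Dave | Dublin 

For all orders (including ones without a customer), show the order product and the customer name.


LEFT JOIN keeps every row from orders (the left table); where customer_id has no match in customers, the customer columns become NULL. Walk through each order:
  - order 1 (Charger): customer_id=2 -> matches Tina
  - order 2 (Headphones): customer_id=2 -> matches Tina
  - order 3 (Speaker): customer_id=3 -> matches Dave
  - order 4 (Chair): customer_id=NULL, no match -> kept with NULL
  - order 5 (Keyboard): customer_id=2 -> matches Tina
  - order 6 (Printer): customer_id=3 -> matches Dave
  - order 7 (Phone): customer_id=3 -> matches Dave
  - order 8 (Camera): customer_id=3 -> matches Dave
All 8 rows appear; 1 has NULL customer.

SQL:
SELECT a.product, b.name AS customer
FROM orders a
LEFT JOIN customers b ON a.customer_id = b.id

Result:
product    | customer
-----------+---------
Charger    | Tina    
Headphones | Tina    
Speaker    | Dave    
Chair      | NULL    
Keyboard   | Tina    
Printer    | Dave    
Phone      | Dave    
Camera     | Dave    


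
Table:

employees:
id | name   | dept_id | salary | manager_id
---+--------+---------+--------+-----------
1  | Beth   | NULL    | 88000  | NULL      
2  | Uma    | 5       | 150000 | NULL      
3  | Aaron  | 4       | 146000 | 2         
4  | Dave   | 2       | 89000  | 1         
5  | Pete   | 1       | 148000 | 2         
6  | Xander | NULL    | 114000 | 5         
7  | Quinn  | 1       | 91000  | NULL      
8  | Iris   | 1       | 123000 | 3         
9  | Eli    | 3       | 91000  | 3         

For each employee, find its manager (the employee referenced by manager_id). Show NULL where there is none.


This is a self-join: employees is joined to a second copy of itself, matching each row's manager_id to another row's id. Use LEFT JOIN so rows with manager_id=NULL are kept.
  - employee 1 (Beth): manager_id=NULL -> NULL
  - employee 2 (Uma): manager_id=NULL -> NULL
  - employee 3 (Aaron): manager_id=2 -> Uma
  - employee 4 (Dave): manager_id=1 -> Beth
  - employee 5 (Pete): manager_id=2 -> Uma
  - employee 6 (Xander): manager_id=5 -> Pete
  - employee 7 (Quinn): manager_id=NULL -> NULL
  - employee 8 (Iris): manager_id=3 -> Aaron
  - employee 9 (Eli): manager_id=3 -> Aaron

SQL:
SELECT a.name AS item, b.name AS manager
FROM employees a
LEFT JOIN employees b ON a.manager_id = b.id

Result:
item   | manager
-------+--------
Beth   | NULL   
Uma    | NULL   
Aaron  | Uma    
Dave   | Beth   
Pete   | Uma    
Xander | Pete   
Quinn  | NULL   
Iris   | Aaron  
Eli    | Aaron  


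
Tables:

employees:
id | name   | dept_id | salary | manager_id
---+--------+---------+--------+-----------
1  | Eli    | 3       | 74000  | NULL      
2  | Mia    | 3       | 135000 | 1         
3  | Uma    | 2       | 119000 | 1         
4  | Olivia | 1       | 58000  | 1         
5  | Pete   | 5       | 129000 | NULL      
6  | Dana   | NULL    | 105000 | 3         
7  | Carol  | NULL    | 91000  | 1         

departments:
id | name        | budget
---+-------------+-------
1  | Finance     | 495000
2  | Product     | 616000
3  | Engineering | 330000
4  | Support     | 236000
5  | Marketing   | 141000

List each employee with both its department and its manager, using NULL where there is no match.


Two LEFT JOINs from the same base table employees: one to departments via dept_id, one to employees itself via manager_id. Both are LEFT so every employee is preserved.
Match against departments:
  - employee 1 (Eli): dept_id=3 -> matches Engineering
  - employee 2 (Mia): dept_id=3 -> matches Engineering
  - employee 3 (Uma): dept_id=2 -> matches Product
  - employee 4 (Olivia): dept_id=1 -> matches Finance
  - employee 5 (Pete): dept_id=5 -> matches Marketing
  - employee 6 (Dana): dept_id=NULL, no match -> kept with NULL
  - employee 7 (Carol): dept_id=NULL, no match -> kept with NULL
Match against employees (self):
  - employee 1 (Eli): manager_id=NULL -> NULL
  - employee 2 (Mia): manager_id=1 -> Eli
  - employee 3 (Uma): manager_id=1 -> Eli
  - employee 4 (Olivia): manager_id=1 -> Eli
  - employee 5 (Pete): manager_id=NULL -> NULL
  - employee 6 (Dana): manager_id=3 -> Uma
  - employee 7 (Carol): manager_id=1 -> Eli

SQL:
SELECT a.name, b.name AS department, c.name AS manager
FROM employees a
LEFT JOIN departments b ON a.dept_id = b.id
LEFT JOIN employees c ON a.manager_id = c.id

Result:
name   | department  | manager
-------+-------------+--------
Eli    | Engineering | NULL   
Mia    | Engineering | Eli    
Uma    | Product     | Eli    
Olivia | Finance     | Eli    
Pete   | Marketing   | NULL   
Dana   | NULL        | Uma    
Carol  | NULL        | Eli    


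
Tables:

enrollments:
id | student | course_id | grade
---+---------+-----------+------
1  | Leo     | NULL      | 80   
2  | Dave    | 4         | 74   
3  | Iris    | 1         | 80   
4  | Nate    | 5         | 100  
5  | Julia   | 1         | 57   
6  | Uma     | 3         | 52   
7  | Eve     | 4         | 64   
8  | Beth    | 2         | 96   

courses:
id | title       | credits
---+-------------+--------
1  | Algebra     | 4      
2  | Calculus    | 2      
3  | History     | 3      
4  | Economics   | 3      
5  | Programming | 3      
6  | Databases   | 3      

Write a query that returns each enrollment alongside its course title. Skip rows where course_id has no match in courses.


INNER JOIN keeps only enrollments rows whose course_id matches an id in courses. Walk through each enrollment:
  - enrollment 1 (Leo): course_id=NULL, no match -> dropped
  - enrollment 2 (Dave): course_id=4 -> matches Economics
  - enrollment 3 (Iris): course_id=1 -> matches Algebra
  - enrollment 4 (Nate): course_id=5 -> matches Programming
  - enrollment 5 (Julia): course_id=1 -> matches Algebra
  - enrollment 6 (Uma): course_id=3 -> matches History
  - enrollment 7 (Eve): course_id=4 -> matches Economics
  - enrollment 8 (Beth): course_id=2 -> matches Calculus
So 1 of 8 rows is dropped.

SQL:
SELECT a.student, b.title AS course
FROM enrollments a
INNER JOIN courses b ON a.course_id = b.id

Result:
student | course     
--------+------------
Dave    | Economics  
Iris    | Algebra    
Nate    | Programming
Julia   | Algebra    
Uma     | History    
Eve     | Economics  
Beth    | Calculus   


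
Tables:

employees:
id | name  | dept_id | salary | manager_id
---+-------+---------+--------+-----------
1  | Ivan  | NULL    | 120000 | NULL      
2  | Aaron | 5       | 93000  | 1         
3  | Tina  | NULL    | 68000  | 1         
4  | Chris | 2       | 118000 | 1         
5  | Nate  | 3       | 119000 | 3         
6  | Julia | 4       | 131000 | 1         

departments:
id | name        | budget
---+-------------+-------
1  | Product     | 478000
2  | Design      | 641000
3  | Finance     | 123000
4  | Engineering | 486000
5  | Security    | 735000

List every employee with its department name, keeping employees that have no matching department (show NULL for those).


LEFT JOIN keeps every row from employees (the left table); where dept_id has no match in departments, the department columns become NULL. Walk through each employee:
  - employee 1 (Ivan): dept_id=NULL, no match -> kept with NULL
  - employee 2 (Aaron): dept_id=5 -> matches Security
  - employee 3 (Tina): dept_id=NULL, no match -> kept with NULL
  - employee 4 (Chris): dept_id=2 -> matches Design
  - employee 5 (Nate): dept_id=3 -> matches Finance
  - employee 6 (Julia): dept_id=4 -> matches Engineering
All 6 rows appear; 2 have NULL department.

SQL:
SELECT a.name, b.name AS department
FROM employees a
LEFT JOIN departments b ON a.dept_id = b.id

Result:
name  | department 
------+------------
Ivan  | NULL       
Aaron | Security   
Tina  | NULL       
Chris | Design     
Nate  | Finance    
Julia | Engineering


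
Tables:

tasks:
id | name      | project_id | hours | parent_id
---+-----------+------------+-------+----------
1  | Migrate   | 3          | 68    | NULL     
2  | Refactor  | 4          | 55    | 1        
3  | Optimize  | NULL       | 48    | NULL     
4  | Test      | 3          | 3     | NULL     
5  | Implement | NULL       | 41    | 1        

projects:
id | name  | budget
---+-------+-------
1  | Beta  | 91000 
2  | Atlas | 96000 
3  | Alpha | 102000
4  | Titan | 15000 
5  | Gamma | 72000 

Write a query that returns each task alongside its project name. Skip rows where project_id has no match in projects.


INNER JOIN keeps only tasks rows whose project_id matches an id in projects. Walk through each task:
  - task 1 (Migrate): project_id=3 -> matches Alpha
  - task 2 (Refactor): project_id=4 -> matches Titan
  - task 3 (Optimize): project_id=NULL, no match -> dropped
  - task 4 (Test): project_id=3 -> matches Alpha
  - task 5 (Implement): project_id=NULL, no match -> dropped
So 2 of 5 rows are dropped.

SQL:
SELECT a.name, b.name AS project
FROM tasks a
INNER JOIN projects b ON a.project_id = b.id

Result:
name     | project
---------+--------
Migrate  | Alpha  
Refactor | Titan  
Test     | Alpha  
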